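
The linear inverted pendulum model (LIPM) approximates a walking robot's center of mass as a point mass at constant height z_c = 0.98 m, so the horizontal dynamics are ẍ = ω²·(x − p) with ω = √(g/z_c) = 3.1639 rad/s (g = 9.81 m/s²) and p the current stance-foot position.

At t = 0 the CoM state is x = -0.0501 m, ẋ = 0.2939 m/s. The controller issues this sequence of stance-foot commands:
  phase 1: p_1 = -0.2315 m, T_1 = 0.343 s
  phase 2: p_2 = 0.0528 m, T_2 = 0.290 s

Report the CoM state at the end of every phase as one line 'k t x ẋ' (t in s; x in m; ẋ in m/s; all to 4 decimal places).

phase 1: p=-0.2315, T=0.343, ωT=1.085218, cosh=1.648956, sinh=1.311128; start (x,ẋ)=(-0.050100, 0.293900) → end (x,ẋ)=(0.189414, 1.237126)
phase 2: p=0.0528, T=0.290, ωT=0.917531, cosh=1.451303, sinh=1.051799; start (x,ẋ)=(0.189414, 1.237126) → end (x,ẋ)=(0.662335, 2.250066)

1 0.3430 0.1894 1.2371
2 0.6330 0.6623 2.2501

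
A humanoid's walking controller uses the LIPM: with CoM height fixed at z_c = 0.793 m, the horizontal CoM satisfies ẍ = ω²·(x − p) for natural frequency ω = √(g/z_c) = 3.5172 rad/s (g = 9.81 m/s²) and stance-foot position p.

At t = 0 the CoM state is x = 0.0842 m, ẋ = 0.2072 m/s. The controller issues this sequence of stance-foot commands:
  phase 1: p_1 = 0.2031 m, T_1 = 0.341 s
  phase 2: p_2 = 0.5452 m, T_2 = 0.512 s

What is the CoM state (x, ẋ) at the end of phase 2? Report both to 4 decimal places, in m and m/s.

phase 1: p=0.2031, T=0.341, ωT=1.199365, cosh=1.809698, sinh=1.508312; start (x,ẋ)=(0.084200, 0.207200) → end (x,ẋ)=(0.076782, -0.255799)
phase 2: p=0.5452, T=0.512, ωT=1.800806, cosh=3.109847, sinh=2.944681; start (x,ẋ)=(0.076782, -0.255799) → end (x,ẋ)=(-1.125668, -5.646914)

x = -1.1257, ẋ = -5.6469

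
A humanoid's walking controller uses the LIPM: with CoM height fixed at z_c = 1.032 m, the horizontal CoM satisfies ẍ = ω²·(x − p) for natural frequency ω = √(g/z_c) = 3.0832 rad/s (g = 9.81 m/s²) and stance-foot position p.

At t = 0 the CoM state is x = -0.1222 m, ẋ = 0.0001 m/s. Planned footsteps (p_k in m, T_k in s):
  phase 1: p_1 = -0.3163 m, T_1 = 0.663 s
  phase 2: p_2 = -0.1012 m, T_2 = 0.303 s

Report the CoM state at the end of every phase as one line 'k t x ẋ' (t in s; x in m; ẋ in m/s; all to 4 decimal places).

1 0.6630 0.4459 2.2725
2 0.9660 1.4957 5.1536

phase 1: p=-0.3163, T=0.663, ωT=2.044162, cosh=3.926085, sinh=3.796596; start (x,ẋ)=(-0.122200, 0.000100) → end (x,ẋ)=(0.445876, 2.272462)
phase 2: p=-0.1012, T=0.303, ωT=0.934210, cosh=1.469049, sinh=1.076152; start (x,ẋ)=(0.445876, 2.272462) → end (x,ẋ)=(1.495656, 5.153553)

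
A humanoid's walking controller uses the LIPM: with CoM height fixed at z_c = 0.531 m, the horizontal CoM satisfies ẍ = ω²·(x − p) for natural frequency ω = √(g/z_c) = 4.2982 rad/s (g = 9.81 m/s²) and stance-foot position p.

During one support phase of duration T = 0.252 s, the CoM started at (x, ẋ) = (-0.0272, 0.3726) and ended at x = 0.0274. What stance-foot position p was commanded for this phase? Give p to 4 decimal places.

ωT = 4.2982·0.252 = 1.083146; cosh(ωT) = 1.646244, sinh(ωT) = 1.307715
x(T) = p + (x₀−p)·cosh(ωT) + (ẋ₀/ω)·sinh(ωT) ⇒ p·(1 − cosh) = x(T) − x₀·cosh − (ẋ₀/ω)·sinh
numerator   = 0.0274 − (-0.0272)·1.646244 − (0.3726/4.2982)·1.307715 = -0.041185
denominator = 1 − 1.646244 = -0.646244
p = -0.041185 / -0.646244 = 0.0637

p = 0.0637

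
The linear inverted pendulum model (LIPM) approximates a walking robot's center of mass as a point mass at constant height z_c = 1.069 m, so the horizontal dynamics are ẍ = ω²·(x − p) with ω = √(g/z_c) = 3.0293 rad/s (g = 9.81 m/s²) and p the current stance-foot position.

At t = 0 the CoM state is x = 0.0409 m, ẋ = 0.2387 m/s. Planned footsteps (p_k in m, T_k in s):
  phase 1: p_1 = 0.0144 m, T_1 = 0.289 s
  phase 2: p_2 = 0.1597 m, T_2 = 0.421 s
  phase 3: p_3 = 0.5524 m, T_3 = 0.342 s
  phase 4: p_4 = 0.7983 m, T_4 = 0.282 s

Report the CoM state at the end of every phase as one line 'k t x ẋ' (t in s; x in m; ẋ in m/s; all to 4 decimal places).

phase 1: p=0.0144, T=0.289, ωT=0.875468, cosh=1.408332, sinh=0.991665; start (x,ẋ)=(0.040900, 0.238700) → end (x,ẋ)=(0.129861, 0.415776)
phase 2: p=0.1597, T=0.421, ωT=1.275335, cosh=1.929619, sinh=1.650282; start (x,ẋ)=(0.129861, 0.415776) → end (x,ẋ)=(0.328626, 0.653120)
phase 3: p=0.5524, T=0.342, ωT=1.036021, cosh=1.586422, sinh=1.231558; start (x,ẋ)=(0.328626, 0.653120) → end (x,ẋ)=(0.462925, 0.201277)
phase 4: p=0.7983, T=0.282, ωT=0.854263, cosh=1.387619, sinh=0.962022; start (x,ẋ)=(0.462925, 0.201277) → end (x,ẋ)=(0.396848, -0.698071)

1 0.2890 0.1299 0.4158
2 0.7100 0.3286 0.6531
3 1.0520 0.4629 0.2013
4 1.3340 0.3968 -0.6981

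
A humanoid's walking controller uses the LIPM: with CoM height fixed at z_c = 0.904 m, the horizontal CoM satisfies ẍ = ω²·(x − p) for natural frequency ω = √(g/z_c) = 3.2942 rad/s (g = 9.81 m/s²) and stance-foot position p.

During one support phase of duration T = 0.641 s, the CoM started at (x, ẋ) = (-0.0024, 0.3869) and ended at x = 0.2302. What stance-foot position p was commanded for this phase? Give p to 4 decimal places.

p = 0.0745

ωT = 3.2942·0.641 = 2.111582; cosh(ωT) = 4.191174, sinh(ωT) = 4.070128
x(T) = p + (x₀−p)·cosh(ωT) + (ẋ₀/ω)·sinh(ωT) ⇒ p·(1 − cosh) = x(T) − x₀·cosh − (ẋ₀/ω)·sinh
numerator   = 0.2302 − (-0.0024)·4.191174 − (0.3869/3.2942)·4.070128 = -0.237773
denominator = 1 − 4.191174 = -3.191174
p = -0.237773 / -3.191174 = 0.0745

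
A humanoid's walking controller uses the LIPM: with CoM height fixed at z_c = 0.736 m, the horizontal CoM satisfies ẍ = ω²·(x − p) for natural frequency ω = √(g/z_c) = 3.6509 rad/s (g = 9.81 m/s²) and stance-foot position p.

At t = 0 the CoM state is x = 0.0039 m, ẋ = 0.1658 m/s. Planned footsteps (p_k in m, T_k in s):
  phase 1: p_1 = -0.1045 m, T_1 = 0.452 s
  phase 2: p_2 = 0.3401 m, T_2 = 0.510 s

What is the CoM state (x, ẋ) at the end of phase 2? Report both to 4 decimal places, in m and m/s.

x = 1.4537, ẋ = 4.3109

phase 1: p=-0.1045, T=0.452, ωT=1.650207, cosh=2.700033, sinh=2.508023; start (x,ẋ)=(0.003900, 0.165800) → end (x,ẋ)=(0.302082, 1.440235)
phase 2: p=0.3401, T=0.510, ωT=1.861959, cosh=3.295851, sinh=3.140483; start (x,ẋ)=(0.302082, 1.440235) → end (x,ẋ)=(1.453679, 4.310896)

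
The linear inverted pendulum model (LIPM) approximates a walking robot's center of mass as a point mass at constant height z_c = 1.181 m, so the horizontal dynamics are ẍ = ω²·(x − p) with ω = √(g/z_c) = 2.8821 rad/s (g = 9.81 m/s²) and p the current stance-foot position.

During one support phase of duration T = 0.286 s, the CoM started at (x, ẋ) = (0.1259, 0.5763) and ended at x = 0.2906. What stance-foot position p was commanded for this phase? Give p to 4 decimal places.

ωT = 2.8821·0.286 = 0.824281; cosh(ωT) = 1.359395, sinh(ωT) = 0.920845
x(T) = p + (x₀−p)·cosh(ωT) + (ẋ₀/ω)·sinh(ωT) ⇒ p·(1 − cosh) = x(T) − x₀·cosh − (ẋ₀/ω)·sinh
numerator   = 0.2906 − (0.1259)·1.359395 − (0.5763/2.8821)·0.920845 = -0.064678
denominator = 1 − 1.359395 = -0.359395
p = -0.064678 / -0.359395 = 0.1800

p = 0.1800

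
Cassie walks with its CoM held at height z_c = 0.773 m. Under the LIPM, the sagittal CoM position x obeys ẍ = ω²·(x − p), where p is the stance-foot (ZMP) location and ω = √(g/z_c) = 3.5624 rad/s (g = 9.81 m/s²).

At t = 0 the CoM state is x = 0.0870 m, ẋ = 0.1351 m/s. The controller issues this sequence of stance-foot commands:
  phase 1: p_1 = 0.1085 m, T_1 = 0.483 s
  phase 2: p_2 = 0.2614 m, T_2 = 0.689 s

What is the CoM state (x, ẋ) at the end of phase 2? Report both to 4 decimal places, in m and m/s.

x = -0.1014, ẋ = -1.2423

phase 1: p=0.1085, T=0.483, ωT=1.720639, cosh=2.883525, sinh=2.704574; start (x,ẋ)=(0.087000, 0.135100) → end (x,ẋ)=(0.149072, 0.182417)
phase 2: p=0.2614, T=0.689, ωT=2.454494, cosh=5.863222, sinh=5.777315; start (x,ẋ)=(0.149072, 0.182417) → end (x,ẋ)=(-0.101369, -1.242283)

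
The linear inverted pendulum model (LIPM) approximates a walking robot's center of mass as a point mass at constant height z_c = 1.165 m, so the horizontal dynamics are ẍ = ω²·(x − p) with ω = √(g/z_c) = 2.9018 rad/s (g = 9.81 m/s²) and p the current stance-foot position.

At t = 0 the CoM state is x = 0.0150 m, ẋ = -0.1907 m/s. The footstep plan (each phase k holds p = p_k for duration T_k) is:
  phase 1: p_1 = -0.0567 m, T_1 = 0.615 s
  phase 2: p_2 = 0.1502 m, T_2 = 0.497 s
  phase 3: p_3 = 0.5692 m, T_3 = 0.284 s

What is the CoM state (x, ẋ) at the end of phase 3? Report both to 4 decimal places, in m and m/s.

x = -0.8357, ẋ = -3.4880

phase 1: p=-0.0567, T=0.615, ωT=1.784607, cosh=3.062551, sinh=2.894688; start (x,ẋ)=(0.015000, -0.190700) → end (x,ẋ)=(-0.027348, 0.018238)
phase 2: p=0.1502, T=0.497, ωT=1.442195, cosh=2.233189, sinh=1.996780; start (x,ẋ)=(-0.027348, 0.018238) → end (x,ẋ)=(-0.233748, -0.988029)
phase 3: p=0.5692, T=0.284, ωT=0.824111, cosh=1.359239, sinh=0.920614; start (x,ẋ)=(-0.233748, -0.988029) → end (x,ẋ)=(-0.835657, -3.487994)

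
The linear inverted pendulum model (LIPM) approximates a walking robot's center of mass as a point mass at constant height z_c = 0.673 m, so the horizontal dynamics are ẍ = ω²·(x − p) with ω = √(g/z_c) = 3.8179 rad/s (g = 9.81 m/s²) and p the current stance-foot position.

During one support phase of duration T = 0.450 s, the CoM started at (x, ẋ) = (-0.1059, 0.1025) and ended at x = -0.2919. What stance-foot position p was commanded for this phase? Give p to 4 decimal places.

p = 0.0318

ωT = 3.8179·0.450 = 1.718055; cosh(ωT) = 2.876546, sinh(ωT) = 2.697131
x(T) = p + (x₀−p)·cosh(ωT) + (ẋ₀/ω)·sinh(ωT) ⇒ p·(1 − cosh) = x(T) − x₀·cosh − (ẋ₀/ω)·sinh
numerator   = -0.2919 − (-0.1059)·2.876546 − (0.1025/3.8179)·2.697131 = -0.059684
denominator = 1 − 2.876546 = -1.876546
p = -0.059684 / -1.876546 = 0.0318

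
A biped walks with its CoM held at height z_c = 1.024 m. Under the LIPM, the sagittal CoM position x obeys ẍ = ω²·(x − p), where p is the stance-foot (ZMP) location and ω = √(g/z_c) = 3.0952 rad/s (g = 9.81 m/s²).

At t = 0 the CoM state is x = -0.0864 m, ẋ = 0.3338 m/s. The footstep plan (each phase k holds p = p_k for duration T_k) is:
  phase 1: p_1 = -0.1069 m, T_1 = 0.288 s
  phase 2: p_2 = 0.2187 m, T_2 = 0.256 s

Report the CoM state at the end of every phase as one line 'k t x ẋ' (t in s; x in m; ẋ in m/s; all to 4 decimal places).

1 0.2880 0.0317 0.5398
2 0.5440 0.1229 0.2101

phase 1: p=-0.1069, T=0.288, ωT=0.891418, cosh=1.424329, sinh=1.014255; start (x,ẋ)=(-0.086400, 0.333800) → end (x,ẋ)=(0.031680, 0.539797)
phase 2: p=0.2187, T=0.256, ωT=0.792371, cosh=1.330699, sinh=0.877929; start (x,ẋ)=(0.031680, 0.539797) → end (x,ẋ)=(0.122943, 0.210107)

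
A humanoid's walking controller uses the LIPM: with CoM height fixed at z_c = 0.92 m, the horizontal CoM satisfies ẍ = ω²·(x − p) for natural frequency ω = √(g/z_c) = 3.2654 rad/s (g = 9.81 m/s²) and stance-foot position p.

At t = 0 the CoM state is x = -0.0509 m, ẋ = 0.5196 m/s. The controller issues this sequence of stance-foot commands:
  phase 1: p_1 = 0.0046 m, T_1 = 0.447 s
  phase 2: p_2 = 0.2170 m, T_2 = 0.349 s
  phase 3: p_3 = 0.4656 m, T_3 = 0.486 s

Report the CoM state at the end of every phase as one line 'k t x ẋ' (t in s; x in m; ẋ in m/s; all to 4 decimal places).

phase 1: p=0.0046, T=0.447, ωT=1.459634, cosh=2.268352, sinh=2.036031; start (x,ẋ)=(-0.050900, 0.519600) → end (x,ẋ)=(0.202686, 0.809647)
phase 2: p=0.2170, T=0.349, ωT=1.139625, cosh=1.722767, sinh=1.402828; start (x,ẋ)=(0.202686, 0.809647) → end (x,ẋ)=(0.540167, 1.329261)
phase 3: p=0.4656, T=0.486, ωT=1.586984, cosh=2.546762, sinh=2.342221; start (x,ẋ)=(0.540167, 1.329261) → end (x,ẋ)=(1.608962, 3.955621)

1 0.4470 0.2027 0.8096
2 0.7960 0.5402 1.3293
3 1.2820 1.6090 3.9556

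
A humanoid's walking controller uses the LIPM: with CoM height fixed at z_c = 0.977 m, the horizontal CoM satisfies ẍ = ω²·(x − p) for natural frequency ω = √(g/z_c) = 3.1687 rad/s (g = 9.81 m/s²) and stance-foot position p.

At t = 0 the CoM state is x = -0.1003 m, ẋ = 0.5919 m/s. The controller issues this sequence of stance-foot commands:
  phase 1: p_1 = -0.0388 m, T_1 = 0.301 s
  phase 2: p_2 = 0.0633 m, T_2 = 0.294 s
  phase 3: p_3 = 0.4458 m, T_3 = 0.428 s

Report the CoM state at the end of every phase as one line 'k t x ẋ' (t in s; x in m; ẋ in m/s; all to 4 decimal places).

phase 1: p=-0.0388, T=0.301, ωT=0.953779, cosh=1.490391, sinh=1.105108; start (x,ẋ)=(-0.100300, 0.591900) → end (x,ẋ)=(0.075971, 0.666804)
phase 2: p=0.0633, T=0.294, ωT=0.931598, cosh=1.466243, sinh=1.072319; start (x,ẋ)=(0.075971, 0.666804) → end (x,ẋ)=(0.307531, 1.020750)
phase 3: p=0.4458, T=0.428, ωT=1.356204, cosh=2.069533, sinh=1.811896; start (x,ẋ)=(0.307531, 1.020750) → end (x,ẋ)=(0.743324, 1.318626)

1 0.3010 0.0760 0.6668
2 0.5950 0.3075 1.0207
3 1.0230 0.7433 1.3186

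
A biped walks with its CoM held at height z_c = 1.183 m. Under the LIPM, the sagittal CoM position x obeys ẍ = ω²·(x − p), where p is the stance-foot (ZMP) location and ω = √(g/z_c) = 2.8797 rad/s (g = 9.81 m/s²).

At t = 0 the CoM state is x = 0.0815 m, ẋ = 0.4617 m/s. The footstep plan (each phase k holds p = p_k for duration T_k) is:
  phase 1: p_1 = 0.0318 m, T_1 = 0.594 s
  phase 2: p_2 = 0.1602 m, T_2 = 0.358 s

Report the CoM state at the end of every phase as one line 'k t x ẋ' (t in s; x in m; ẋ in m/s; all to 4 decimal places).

phase 1: p=0.0318, T=0.594, ωT=1.710542, cosh=2.856363, sinh=2.675595; start (x,ẋ)=(0.081500, 0.461700) → end (x,ẋ)=(0.602737, 1.701717)
phase 2: p=0.1602, T=0.358, ωT=1.030933, cosh=1.580177, sinh=1.223503; start (x,ẋ)=(0.602737, 1.701717) → end (x,ẋ)=(1.582498, 4.248214)

1 0.5940 0.6027 1.7017
2 0.9520 1.5825 4.2482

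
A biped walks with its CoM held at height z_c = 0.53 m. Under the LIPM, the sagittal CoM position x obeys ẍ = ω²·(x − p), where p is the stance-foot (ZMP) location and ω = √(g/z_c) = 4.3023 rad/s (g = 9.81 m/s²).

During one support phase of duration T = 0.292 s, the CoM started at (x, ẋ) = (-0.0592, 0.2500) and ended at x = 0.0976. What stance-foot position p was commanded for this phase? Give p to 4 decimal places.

p = -0.1293

ωT = 4.3023·0.292 = 1.256272; cosh(ωT) = 1.898508, sinh(ωT) = 1.613794
x(T) = p + (x₀−p)·cosh(ωT) + (ẋ₀/ω)·sinh(ωT) ⇒ p·(1 − cosh) = x(T) − x₀·cosh − (ẋ₀/ω)·sinh
numerator   = 0.0976 − (-0.0592)·1.898508 − (0.2500/4.3023)·1.613794 = 0.116217
denominator = 1 − 1.898508 = -0.898508
p = 0.116217 / -0.898508 = -0.1293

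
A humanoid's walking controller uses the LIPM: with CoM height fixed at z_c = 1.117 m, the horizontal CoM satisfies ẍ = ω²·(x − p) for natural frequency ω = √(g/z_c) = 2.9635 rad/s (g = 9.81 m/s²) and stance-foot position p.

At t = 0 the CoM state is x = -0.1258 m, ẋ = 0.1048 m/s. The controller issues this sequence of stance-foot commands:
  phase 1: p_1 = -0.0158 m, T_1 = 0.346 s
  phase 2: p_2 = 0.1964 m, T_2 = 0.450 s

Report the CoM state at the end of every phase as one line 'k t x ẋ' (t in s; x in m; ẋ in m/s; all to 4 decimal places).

phase 1: p=-0.0158, T=0.346, ωT=1.025371, cosh=1.573397, sinh=1.214733; start (x,ẋ)=(-0.125800, 0.104800) → end (x,ẋ)=(-0.145916, -0.231093)
phase 2: p=0.1964, T=0.450, ωT=1.333575, cosh=2.029059, sinh=1.765526; start (x,ẋ)=(-0.145916, -0.231093) → end (x,ẋ)=(-0.635855, -2.259946)

1 0.3460 -0.1459 -0.2311
2 0.7960 -0.6359 -2.2599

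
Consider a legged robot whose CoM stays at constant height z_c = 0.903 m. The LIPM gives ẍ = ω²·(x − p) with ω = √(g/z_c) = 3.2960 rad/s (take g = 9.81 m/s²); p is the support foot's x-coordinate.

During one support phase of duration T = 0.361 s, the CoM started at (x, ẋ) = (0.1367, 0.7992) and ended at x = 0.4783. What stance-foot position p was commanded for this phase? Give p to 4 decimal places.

ωT = 3.2960·0.361 = 1.189856; cosh(ωT) = 1.795436, sinh(ωT) = 1.491171
x(T) = p + (x₀−p)·cosh(ωT) + (ẋ₀/ω)·sinh(ωT) ⇒ p·(1 − cosh) = x(T) − x₀·cosh − (ẋ₀/ω)·sinh
numerator   = 0.4783 − (0.1367)·1.795436 − (0.7992/3.2960)·1.491171 = -0.128709
denominator = 1 − 1.795436 = -0.795436
p = -0.128709 / -0.795436 = 0.1618

p = 0.1618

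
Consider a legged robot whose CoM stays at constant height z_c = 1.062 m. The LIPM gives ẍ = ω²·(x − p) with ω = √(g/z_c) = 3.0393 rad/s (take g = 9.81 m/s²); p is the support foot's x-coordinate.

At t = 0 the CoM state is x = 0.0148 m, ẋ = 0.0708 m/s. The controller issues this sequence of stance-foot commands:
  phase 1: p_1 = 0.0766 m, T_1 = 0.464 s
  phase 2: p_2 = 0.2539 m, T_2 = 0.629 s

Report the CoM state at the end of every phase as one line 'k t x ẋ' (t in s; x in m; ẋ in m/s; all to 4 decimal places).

1 0.4640 -0.0127 -0.2082
2 1.0930 -0.8940 -3.3998

phase 1: p=0.0766, T=0.464, ωT=1.410235, cosh=2.170502, sinh=1.926417; start (x,ẋ)=(0.014800, 0.070800) → end (x,ẋ)=(-0.012661, -0.208165)
phase 2: p=0.2539, T=0.629, ωT=1.911720, cosh=3.456269, sinh=3.308443; start (x,ẋ)=(-0.012661, -0.208165) → end (x,ẋ)=(-0.894007, -3.399843)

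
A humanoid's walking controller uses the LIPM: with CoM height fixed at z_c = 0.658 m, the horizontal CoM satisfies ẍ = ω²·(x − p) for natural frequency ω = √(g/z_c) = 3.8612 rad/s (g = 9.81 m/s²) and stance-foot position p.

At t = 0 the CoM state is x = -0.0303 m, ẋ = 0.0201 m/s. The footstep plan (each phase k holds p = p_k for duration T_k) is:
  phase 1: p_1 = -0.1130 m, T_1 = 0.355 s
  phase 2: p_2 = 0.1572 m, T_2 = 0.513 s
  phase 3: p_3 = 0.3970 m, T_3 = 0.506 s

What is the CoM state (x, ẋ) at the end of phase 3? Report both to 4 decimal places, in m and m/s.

phase 1: p=-0.1130, T=0.355, ωT=1.370726, cosh=2.096066, sinh=1.842143; start (x,ẋ)=(-0.030300, 0.020100) → end (x,ẋ)=(0.069934, 0.630366)
phase 2: p=0.1572, T=0.513, ωT=1.980796, cosh=3.693234, sinh=3.555274; start (x,ẋ)=(0.069934, 0.630366) → end (x,ẋ)=(0.415329, 1.130137)
phase 3: p=0.3970, T=0.506, ωT=1.953767, cosh=3.598478, sinh=3.456738; start (x,ẋ)=(0.415329, 1.130137) → end (x,ẋ)=(1.474711, 4.311411)

x = 1.4747, ẋ = 4.3114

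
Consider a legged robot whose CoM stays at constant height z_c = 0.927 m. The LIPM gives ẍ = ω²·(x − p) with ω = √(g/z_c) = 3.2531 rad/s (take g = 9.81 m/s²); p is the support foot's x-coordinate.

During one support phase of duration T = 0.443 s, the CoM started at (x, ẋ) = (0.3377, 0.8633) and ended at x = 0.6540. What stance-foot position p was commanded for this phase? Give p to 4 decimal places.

p = 0.5107

ωT = 3.2531·0.443 = 1.441123; cosh(ωT) = 2.231051, sinh(ωT) = 1.994389
x(T) = p + (x₀−p)·cosh(ωT) + (ẋ₀/ω)·sinh(ωT) ⇒ p·(1 − cosh) = x(T) − x₀·cosh − (ẋ₀/ω)·sinh
numerator   = 0.6540 − (0.3377)·2.231051 − (0.8633/3.2531)·1.994389 = -0.628692
denominator = 1 − 2.231051 = -1.231051
p = -0.628692 / -1.231051 = 0.5107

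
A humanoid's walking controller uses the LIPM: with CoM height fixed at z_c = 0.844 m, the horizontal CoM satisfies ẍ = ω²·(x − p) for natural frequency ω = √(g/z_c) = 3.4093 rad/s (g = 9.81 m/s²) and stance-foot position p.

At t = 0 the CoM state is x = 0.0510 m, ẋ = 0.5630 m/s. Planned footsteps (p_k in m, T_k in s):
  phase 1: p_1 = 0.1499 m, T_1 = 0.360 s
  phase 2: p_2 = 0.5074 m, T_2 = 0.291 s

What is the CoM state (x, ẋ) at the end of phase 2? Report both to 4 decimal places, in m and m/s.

x = 0.2495, ẋ = -0.3296

phase 1: p=0.1499, T=0.360, ωT=1.227348, cosh=1.852619, sinh=1.559550; start (x,ẋ)=(0.051000, 0.563000) → end (x,ẋ)=(0.224215, 0.517176)
phase 2: p=0.5074, T=0.291, ωT=0.992106, cosh=1.533852, sinh=1.163057; start (x,ẋ)=(0.224215, 0.517176) → end (x,ẋ)=(0.249466, -0.329619)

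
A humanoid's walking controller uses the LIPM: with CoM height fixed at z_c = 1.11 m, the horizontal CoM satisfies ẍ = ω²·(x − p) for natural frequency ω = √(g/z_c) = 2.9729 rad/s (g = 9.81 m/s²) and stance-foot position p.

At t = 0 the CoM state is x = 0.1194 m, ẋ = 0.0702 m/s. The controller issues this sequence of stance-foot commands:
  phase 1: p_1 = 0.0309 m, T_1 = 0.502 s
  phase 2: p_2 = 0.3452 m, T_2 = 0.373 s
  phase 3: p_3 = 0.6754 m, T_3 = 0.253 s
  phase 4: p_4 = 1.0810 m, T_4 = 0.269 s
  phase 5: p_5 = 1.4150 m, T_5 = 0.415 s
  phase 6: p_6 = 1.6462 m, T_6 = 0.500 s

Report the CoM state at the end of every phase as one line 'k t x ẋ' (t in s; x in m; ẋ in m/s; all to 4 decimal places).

1 0.5020 0.2875 0.7195
2 0.8750 0.5751 0.9776
3 1.1280 0.8167 1.0214
4 1.3970 1.0326 0.6684
5 1.8120 1.0561 -0.5413
6 2.3120 -0.1070 -4.9378

phase 1: p=0.0309, T=0.502, ωT=1.492396, cosh=2.336286, sinh=2.111453; start (x,ẋ)=(0.119400, 0.070200) → end (x,ẋ)=(0.287520, 0.719534)
phase 2: p=0.3452, T=0.373, ωT=1.108892, cosh=1.680461, sinh=1.350536; start (x,ẋ)=(0.287520, 0.719534) → end (x,ẋ)=(0.575142, 0.977562)
phase 3: p=0.6754, T=0.253, ωT=0.752144, cosh=1.296449, sinh=0.825094; start (x,ẋ)=(0.575142, 0.977562) → end (x,ẋ)=(0.816732, 1.021434)
phase 4: p=1.0810, T=0.269, ωT=0.799710, cosh=1.337178, sinh=0.887718; start (x,ẋ)=(0.816732, 1.021434) → end (x,ẋ)=(1.032630, 0.668409)
phase 5: p=1.4150, T=0.415, ωT=1.233753, cosh=1.862646, sinh=1.571449; start (x,ẋ)=(1.032630, 0.668409) → end (x,ẋ)=(1.056096, -0.541330)
phase 6: p=1.6462, T=0.500, ωT=1.486450, cosh=2.323773, sinh=2.097599; start (x,ẋ)=(1.056096, -0.541330) → end (x,ẋ)=(-0.107016, -4.937789)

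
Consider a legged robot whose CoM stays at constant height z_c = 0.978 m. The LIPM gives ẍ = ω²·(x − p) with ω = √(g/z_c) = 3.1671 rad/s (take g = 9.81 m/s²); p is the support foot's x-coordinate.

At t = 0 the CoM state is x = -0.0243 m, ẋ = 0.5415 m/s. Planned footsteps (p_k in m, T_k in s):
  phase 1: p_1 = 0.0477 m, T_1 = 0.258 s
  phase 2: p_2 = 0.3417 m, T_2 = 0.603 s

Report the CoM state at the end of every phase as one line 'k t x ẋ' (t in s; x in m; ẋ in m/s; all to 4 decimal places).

phase 1: p=0.0477, T=0.258, ωT=0.817112, cosh=1.352829, sinh=0.911123; start (x,ẋ)=(-0.024300, 0.541500) → end (x,ẋ)=(0.106077, 0.524792)
phase 2: p=0.3417, T=0.603, ωT=1.909761, cosh=3.449796, sinh=3.301681; start (x,ẋ)=(0.106077, 0.524792) → end (x,ẋ)=(0.075941, -0.653425)

1 0.2580 0.1061 0.5248
2 0.8610 0.0759 -0.6534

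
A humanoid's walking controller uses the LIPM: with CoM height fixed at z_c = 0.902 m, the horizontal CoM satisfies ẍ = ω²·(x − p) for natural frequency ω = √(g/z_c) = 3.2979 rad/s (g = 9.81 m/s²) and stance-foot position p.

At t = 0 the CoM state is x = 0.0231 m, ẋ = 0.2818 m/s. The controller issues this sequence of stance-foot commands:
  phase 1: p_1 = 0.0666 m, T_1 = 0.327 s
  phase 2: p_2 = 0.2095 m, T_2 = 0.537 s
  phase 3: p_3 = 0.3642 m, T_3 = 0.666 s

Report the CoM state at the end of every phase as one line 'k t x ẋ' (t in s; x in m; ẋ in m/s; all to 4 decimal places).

phase 1: p=0.0666, T=0.327, ωT=1.078413, cosh=1.640073, sinh=1.299938; start (x,ẋ)=(0.023100, 0.281800) → end (x,ẋ)=(0.106334, 0.275685)
phase 2: p=0.2095, T=0.537, ωT=1.770972, cosh=3.023366, sinh=2.853198; start (x,ẋ)=(0.106334, 0.275685) → end (x,ẋ)=(0.136103, -0.137247)
phase 3: p=0.3642, T=0.666, ωT=2.196401, cosh=4.551899, sinh=4.440696; start (x,ẋ)=(0.136103, -0.137247) → end (x,ẋ)=(-0.858879, -3.965203)

1 0.3270 0.1063 0.2757
2 0.8640 0.1361 -0.1372
3 1.5300 -0.8589 -3.9652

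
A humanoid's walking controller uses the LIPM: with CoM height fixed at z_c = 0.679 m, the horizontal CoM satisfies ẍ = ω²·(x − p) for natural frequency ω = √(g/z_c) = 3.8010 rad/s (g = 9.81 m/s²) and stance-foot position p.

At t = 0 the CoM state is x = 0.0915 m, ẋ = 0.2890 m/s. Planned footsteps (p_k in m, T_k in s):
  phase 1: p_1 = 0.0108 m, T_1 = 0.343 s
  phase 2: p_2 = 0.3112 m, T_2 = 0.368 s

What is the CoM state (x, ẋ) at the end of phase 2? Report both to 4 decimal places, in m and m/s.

phase 1: p=0.0108, T=0.343, ωT=1.303743, cosh=1.977285, sinh=1.705771; start (x,ẋ)=(0.091500, 0.289000) → end (x,ẋ)=(0.300061, 1.094665)
phase 2: p=0.3112, T=0.368, ωT=1.398768, cosh=2.148554, sinh=1.901653; start (x,ẋ)=(0.300061, 1.094665) → end (x,ẋ)=(0.834932, 2.271433)

x = 0.8349, ẋ = 2.2714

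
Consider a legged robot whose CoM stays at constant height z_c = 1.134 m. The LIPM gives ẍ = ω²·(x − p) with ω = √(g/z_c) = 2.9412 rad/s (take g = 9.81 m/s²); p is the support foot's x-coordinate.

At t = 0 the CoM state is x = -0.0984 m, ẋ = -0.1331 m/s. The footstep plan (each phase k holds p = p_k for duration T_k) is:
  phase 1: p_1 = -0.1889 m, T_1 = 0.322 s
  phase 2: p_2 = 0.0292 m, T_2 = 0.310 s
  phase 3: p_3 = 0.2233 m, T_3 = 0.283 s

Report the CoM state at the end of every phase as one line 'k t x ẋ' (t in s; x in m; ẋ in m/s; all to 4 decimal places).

1 0.3220 -0.1042 0.0941
2 0.6320 -0.1303 -0.2735
3 0.9150 -0.3467 -1.3430

phase 1: p=-0.1889, T=0.322, ωT=0.947066, cosh=1.483006, sinh=1.095129; start (x,ẋ)=(-0.098400, -0.133100) → end (x,ẋ)=(-0.104247, 0.094112)
phase 2: p=0.0292, T=0.310, ωT=0.911772, cosh=1.445270, sinh=1.043459; start (x,ẋ)=(-0.104247, 0.094112) → end (x,ẋ)=(-0.130278, -0.273533)
phase 3: p=0.2233, T=0.283, ωT=0.832360, cosh=1.366879, sinh=0.931857; start (x,ẋ)=(-0.130278, -0.273533) → end (x,ẋ)=(-0.346661, -1.342966)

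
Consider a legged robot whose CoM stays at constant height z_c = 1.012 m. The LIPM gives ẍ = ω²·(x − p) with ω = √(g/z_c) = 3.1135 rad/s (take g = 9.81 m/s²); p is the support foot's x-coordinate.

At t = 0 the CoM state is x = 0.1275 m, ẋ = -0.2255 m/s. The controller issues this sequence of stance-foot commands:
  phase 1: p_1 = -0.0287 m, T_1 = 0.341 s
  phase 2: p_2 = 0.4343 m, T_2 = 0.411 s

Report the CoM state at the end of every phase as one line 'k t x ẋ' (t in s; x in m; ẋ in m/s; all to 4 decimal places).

phase 1: p=-0.0287, T=0.341, ωT=1.061704, cosh=1.618579, sinh=1.272713; start (x,ẋ)=(0.127500, -0.225500) → end (x,ẋ)=(0.131944, 0.253967)
phase 2: p=0.4343, T=0.411, ωT=1.279648, cosh=1.936755, sinh=1.658620; start (x,ẋ)=(0.131944, 0.253967) → end (x,ẋ)=(-0.015997, -1.069529)

1 0.3410 0.1319 0.2540
2 0.7520 -0.0160 -1.0695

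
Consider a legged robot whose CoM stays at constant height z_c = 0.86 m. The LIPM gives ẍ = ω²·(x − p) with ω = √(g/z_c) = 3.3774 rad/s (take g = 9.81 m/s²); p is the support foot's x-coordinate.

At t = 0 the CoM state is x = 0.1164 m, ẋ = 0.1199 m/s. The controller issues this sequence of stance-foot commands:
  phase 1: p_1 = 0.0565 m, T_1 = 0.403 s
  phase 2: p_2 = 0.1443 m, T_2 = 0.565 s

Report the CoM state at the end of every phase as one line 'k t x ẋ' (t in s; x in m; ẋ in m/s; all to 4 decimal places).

1 0.4030 0.2457 0.6178
2 0.9680 1.0965 3.2569

phase 1: p=0.0565, T=0.403, ωT=1.361092, cosh=2.078416, sinh=1.822035; start (x,ẋ)=(0.116400, 0.119900) → end (x,ẋ)=(0.245681, 0.617811)
phase 2: p=0.1443, T=0.565, ωT=1.908231, cosh=3.444748, sinh=3.296405; start (x,ẋ)=(0.245681, 0.617811) → end (x,ẋ)=(1.096526, 3.256902)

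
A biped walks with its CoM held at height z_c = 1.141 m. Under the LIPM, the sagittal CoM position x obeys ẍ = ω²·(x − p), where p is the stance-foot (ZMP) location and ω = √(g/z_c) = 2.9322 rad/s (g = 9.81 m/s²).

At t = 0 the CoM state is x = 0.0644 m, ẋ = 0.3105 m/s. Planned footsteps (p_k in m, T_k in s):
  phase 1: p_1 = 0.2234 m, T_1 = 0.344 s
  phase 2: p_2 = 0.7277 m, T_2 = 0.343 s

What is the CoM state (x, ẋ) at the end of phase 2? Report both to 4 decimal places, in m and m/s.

x = -0.2706, ẋ = -2.2828

phase 1: p=0.2234, T=0.344, ωT=1.008677, cosh=1.553336, sinh=1.188635; start (x,ẋ)=(0.064400, 0.310500) → end (x,ẋ)=(0.102288, -0.071854)
phase 2: p=0.7277, T=0.343, ωT=1.005745, cosh=1.549857, sinh=1.184085; start (x,ẋ)=(0.102288, -0.071854) → end (x,ẋ)=(-0.270616, -2.282778)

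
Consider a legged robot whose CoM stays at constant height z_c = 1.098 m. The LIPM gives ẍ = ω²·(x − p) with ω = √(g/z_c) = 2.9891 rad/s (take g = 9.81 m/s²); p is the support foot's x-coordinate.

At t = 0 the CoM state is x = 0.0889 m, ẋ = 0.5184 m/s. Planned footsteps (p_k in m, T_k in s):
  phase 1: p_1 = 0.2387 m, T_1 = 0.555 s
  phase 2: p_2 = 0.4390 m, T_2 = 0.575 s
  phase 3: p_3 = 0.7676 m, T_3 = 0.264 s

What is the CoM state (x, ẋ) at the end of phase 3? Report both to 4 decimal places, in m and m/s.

phase 1: p=0.2387, T=0.555, ωT=1.658951, cosh=2.722066, sinh=2.531728; start (x,ẋ)=(0.088900, 0.518400) → end (x,ẋ)=(0.270012, 0.277495)
phase 2: p=0.4390, T=0.575, ωT=1.718732, cosh=2.878374, sinh=2.699081; start (x,ẋ)=(0.270012, 0.277495) → end (x,ẋ)=(0.203161, -0.564629)
phase 3: p=0.7676, T=0.264, ωT=0.789122, cosh=1.327853, sinh=0.873610; start (x,ẋ)=(0.203161, -0.564629) → end (x,ẋ)=(-0.146914, -2.223669)

x = -0.1469, ẋ = -2.2237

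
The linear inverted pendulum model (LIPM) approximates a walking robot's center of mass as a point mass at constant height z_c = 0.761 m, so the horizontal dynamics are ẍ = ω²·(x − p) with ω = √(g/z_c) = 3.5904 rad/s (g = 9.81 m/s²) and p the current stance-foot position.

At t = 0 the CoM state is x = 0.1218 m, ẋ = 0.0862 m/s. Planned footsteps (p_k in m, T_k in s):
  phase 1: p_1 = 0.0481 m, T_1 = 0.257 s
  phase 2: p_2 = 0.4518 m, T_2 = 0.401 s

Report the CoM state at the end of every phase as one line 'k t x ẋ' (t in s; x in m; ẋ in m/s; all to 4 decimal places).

phase 1: p=0.0481, T=0.257, ωT=0.922733, cosh=1.456794, sinh=1.059363; start (x,ẋ)=(0.121800, 0.086200) → end (x,ẋ)=(0.180899, 0.405896)
phase 2: p=0.4518, T=0.401, ωT=1.439750, cosh=2.228315, sinh=1.991328; start (x,ẋ)=(0.180899, 0.405896) → end (x,ẋ)=(0.073269, -1.032383)

1 0.2570 0.1809 0.4059
2 0.6580 0.0733 -1.0324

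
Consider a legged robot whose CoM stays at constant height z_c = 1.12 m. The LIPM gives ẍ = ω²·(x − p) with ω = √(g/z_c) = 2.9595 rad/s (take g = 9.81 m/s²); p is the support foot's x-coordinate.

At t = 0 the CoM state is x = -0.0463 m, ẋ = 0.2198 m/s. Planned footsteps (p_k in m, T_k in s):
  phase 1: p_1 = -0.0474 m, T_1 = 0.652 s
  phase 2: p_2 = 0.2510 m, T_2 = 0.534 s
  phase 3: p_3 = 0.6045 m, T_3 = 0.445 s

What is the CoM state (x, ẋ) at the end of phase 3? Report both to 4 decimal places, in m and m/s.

phase 1: p=-0.0474, T=0.652, ωT=1.929594, cosh=3.515960, sinh=3.370753; start (x,ẋ)=(-0.046300, 0.219800) → end (x,ẋ)=(0.206811, 0.783781)
phase 2: p=0.2510, T=0.534, ωT=1.580373, cosh=2.531333, sinh=2.325434; start (x,ẋ)=(0.206811, 0.783781) → end (x,ẋ)=(0.755001, 1.679898)
phase 3: p=0.6045, T=0.445, ωT=1.316977, cosh=2.000034, sinh=1.732090; start (x,ẋ)=(0.755001, 1.679898) → end (x,ẋ)=(1.888692, 4.131340)

x = 1.8887, ẋ = 4.1313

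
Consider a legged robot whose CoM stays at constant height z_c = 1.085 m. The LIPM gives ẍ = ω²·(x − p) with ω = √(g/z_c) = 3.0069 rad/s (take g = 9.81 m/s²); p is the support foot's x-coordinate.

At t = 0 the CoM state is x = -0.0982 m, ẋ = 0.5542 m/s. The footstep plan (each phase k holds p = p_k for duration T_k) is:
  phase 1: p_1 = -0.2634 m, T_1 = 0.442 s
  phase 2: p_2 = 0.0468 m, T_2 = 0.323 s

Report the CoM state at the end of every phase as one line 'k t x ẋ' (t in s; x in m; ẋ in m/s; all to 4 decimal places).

phase 1: p=-0.2634, T=0.442, ωT=1.329050, cosh=2.021091, sinh=1.756362; start (x,ẋ)=(-0.098200, 0.554200) → end (x,ẋ)=(0.394198, 1.992543)
phase 2: p=0.0468, T=0.323, ωT=0.971229, cosh=1.509903, sinh=1.131285; start (x,ẋ)=(0.394198, 1.992543) → end (x,ẋ)=(1.320991, 4.190277)

1 0.4420 0.3942 1.9925
2 0.7650 1.3210 4.1903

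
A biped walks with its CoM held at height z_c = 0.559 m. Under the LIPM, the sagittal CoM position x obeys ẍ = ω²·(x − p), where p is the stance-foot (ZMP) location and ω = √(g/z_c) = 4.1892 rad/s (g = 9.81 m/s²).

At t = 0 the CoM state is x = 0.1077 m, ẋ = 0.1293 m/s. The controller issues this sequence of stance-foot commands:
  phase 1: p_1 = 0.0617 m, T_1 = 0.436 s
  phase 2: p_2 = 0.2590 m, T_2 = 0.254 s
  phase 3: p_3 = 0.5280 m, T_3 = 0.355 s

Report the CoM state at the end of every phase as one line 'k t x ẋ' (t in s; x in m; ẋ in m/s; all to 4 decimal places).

1 0.4360 0.3017 0.9950
2 0.6900 0.6314 1.8417
3 1.0450 1.6913 5.1917

phase 1: p=0.0617, T=0.436, ωT=1.826491, cosh=3.186514, sinh=3.025537; start (x,ẋ)=(0.107700, 0.129300) → end (x,ẋ)=(0.301663, 0.995047)
phase 2: p=0.2590, T=0.254, ωT=1.064057, cosh=1.621579, sinh=1.276526; start (x,ẋ)=(0.301663, 0.995047) → end (x,ẋ)=(0.631391, 1.841693)
phase 3: p=0.5280, T=0.355, ωT=1.487166, cosh=2.325275, sinh=2.099263; start (x,ẋ)=(0.631391, 1.841693) → end (x,ẋ)=(1.691308, 5.191684)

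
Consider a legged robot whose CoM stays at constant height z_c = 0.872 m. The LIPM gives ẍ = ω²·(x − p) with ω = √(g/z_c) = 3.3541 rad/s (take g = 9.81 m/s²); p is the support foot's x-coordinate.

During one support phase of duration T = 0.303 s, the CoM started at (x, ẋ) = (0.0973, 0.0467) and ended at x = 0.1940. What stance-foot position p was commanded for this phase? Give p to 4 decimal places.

p = -0.0449

ωT = 3.3541·0.303 = 1.016292; cosh(ωT) = 1.562433, sinh(ωT) = 1.200499
x(T) = p + (x₀−p)·cosh(ωT) + (ẋ₀/ω)·sinh(ωT) ⇒ p·(1 − cosh) = x(T) − x₀·cosh − (ẋ₀/ω)·sinh
numerator   = 0.1940 − (0.0973)·1.562433 − (0.0467/3.3541)·1.200499 = 0.025260
denominator = 1 − 1.562433 = -0.562433
p = 0.025260 / -0.562433 = -0.0449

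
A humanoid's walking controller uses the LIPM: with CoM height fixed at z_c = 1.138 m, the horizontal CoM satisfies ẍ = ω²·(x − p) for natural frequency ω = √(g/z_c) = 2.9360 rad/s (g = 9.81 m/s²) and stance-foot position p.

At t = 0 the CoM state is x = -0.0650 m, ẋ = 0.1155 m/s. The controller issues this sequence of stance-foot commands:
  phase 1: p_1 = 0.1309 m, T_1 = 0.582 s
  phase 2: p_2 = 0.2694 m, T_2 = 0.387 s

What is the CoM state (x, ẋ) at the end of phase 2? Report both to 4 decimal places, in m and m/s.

phase 1: p=0.1309, T=0.582, ωT=1.708752, cosh=2.851579, sinh=2.670487; start (x,ẋ)=(-0.065000, 0.115500) → end (x,ẋ)=(-0.322669, -1.206606)
phase 2: p=0.2694, T=0.387, ωT=1.136232, cosh=1.718018, sinh=1.396991; start (x,ẋ)=(-0.322669, -1.206606) → end (x,ẋ)=(-1.321906, -4.501383)

x = -1.3219, ẋ = -4.5014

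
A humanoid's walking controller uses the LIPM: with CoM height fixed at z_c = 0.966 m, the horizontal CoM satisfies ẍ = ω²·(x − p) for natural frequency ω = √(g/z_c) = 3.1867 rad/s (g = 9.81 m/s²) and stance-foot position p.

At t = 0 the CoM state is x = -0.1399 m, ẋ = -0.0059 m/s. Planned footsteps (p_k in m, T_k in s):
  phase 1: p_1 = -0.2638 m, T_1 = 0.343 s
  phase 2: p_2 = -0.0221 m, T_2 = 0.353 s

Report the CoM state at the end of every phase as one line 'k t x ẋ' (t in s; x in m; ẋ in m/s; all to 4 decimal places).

1 0.3430 -0.0607 0.5130
2 0.6960 0.1340 0.7039

phase 1: p=-0.2638, T=0.343, ωT=1.093038, cosh=1.659260, sinh=1.324064; start (x,ẋ)=(-0.139900, -0.005900) → end (x,ẋ)=(-0.060669, 0.512993)
phase 2: p=-0.0221, T=0.353, ωT=1.124905, cosh=1.702304, sinh=1.377621; start (x,ẋ)=(-0.060669, 0.512993) → end (x,ẋ)=(0.134012, 0.703950)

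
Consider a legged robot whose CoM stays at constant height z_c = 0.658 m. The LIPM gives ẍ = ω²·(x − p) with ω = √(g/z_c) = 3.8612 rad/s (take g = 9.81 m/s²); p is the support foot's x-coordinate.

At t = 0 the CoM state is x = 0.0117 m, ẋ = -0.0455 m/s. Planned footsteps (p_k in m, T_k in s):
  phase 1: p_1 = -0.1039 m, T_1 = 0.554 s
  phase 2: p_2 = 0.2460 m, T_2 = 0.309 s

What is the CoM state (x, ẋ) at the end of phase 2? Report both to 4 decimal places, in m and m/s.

x = 1.0718, ẋ = 3.5807

phase 1: p=-0.1039, T=0.554, ωT=2.139105, cosh=4.304796, sinh=4.187036; start (x,ẋ)=(0.011700, -0.045500) → end (x,ẋ)=(0.344395, 1.673035)
phase 2: p=0.2460, T=0.309, ωT=1.193111, cosh=1.800299, sinh=1.497023; start (x,ẋ)=(0.344395, 1.673035) → end (x,ẋ)=(1.071791, 3.580716)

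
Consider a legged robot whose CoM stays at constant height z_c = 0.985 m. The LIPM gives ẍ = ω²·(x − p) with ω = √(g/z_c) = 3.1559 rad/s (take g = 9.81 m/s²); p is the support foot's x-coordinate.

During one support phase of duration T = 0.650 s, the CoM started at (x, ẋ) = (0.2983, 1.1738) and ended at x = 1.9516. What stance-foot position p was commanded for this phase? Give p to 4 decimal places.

ωT = 3.1559·0.650 = 2.051335; cosh(ωT) = 3.953421, sinh(ωT) = 3.824858
x(T) = p + (x₀−p)·cosh(ωT) + (ẋ₀/ω)·sinh(ωT) ⇒ p·(1 − cosh) = x(T) − x₀·cosh − (ẋ₀/ω)·sinh
numerator   = 1.9516 − (0.2983)·3.953421 − (1.1738/3.1559)·3.824858 = -0.650316
denominator = 1 − 3.953421 = -2.953421
p = -0.650316 / -2.953421 = 0.2202

p = 0.2202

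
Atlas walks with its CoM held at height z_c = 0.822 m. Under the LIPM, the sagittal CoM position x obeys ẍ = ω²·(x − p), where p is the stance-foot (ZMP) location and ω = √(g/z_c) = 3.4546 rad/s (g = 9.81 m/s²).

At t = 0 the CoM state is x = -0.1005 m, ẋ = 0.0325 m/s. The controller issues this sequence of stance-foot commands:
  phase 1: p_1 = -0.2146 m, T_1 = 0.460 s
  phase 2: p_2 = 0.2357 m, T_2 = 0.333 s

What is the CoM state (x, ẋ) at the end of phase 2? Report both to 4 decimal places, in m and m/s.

x = 0.4124, ẋ = 1.0794

phase 1: p=-0.2146, T=0.460, ωT=1.589116, cosh=2.551761, sinh=2.347655; start (x,ẋ)=(-0.100500, 0.032500) → end (x,ẋ)=(0.098642, 1.008307)
phase 2: p=0.2357, T=0.333, ωT=1.150382, cosh=1.737957, sinh=1.421442; start (x,ẋ)=(0.098642, 1.008307) → end (x,ẋ)=(0.412381, 1.079370)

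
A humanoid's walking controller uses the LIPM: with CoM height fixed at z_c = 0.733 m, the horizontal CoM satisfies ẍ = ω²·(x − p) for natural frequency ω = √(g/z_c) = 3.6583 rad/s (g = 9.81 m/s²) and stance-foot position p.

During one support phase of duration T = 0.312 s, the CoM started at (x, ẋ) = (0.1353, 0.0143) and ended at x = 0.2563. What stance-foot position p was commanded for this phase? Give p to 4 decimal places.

p = -0.0240

ωT = 3.6583·0.312 = 1.141390; cosh(ωT) = 1.725246, sinh(ωT) = 1.405871
x(T) = p + (x₀−p)·cosh(ωT) + (ẋ₀/ω)·sinh(ωT) ⇒ p·(1 − cosh) = x(T) − x₀·cosh − (ẋ₀/ω)·sinh
numerator   = 0.2563 − (0.1353)·1.725246 − (0.0143/3.6583)·1.405871 = 0.017379
denominator = 1 − 1.725246 = -0.725246
p = 0.017379 / -0.725246 = -0.0240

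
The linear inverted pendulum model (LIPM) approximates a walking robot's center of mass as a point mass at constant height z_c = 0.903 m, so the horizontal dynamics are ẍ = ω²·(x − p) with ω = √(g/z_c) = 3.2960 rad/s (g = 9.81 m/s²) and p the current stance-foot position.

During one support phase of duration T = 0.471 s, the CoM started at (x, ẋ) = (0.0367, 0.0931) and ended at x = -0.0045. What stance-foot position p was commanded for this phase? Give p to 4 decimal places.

ωT = 3.2960·0.471 = 1.552416; cosh(ωT) = 2.467301, sinh(ωT) = 2.255566
x(T) = p + (x₀−p)·cosh(ωT) + (ẋ₀/ω)·sinh(ωT) ⇒ p·(1 − cosh) = x(T) − x₀·cosh − (ẋ₀/ω)·sinh
numerator   = -0.0045 − (0.0367)·2.467301 − (0.0931/3.2960)·2.255566 = -0.158761
denominator = 1 − 2.467301 = -1.467301
p = -0.158761 / -1.467301 = 0.1082

p = 0.1082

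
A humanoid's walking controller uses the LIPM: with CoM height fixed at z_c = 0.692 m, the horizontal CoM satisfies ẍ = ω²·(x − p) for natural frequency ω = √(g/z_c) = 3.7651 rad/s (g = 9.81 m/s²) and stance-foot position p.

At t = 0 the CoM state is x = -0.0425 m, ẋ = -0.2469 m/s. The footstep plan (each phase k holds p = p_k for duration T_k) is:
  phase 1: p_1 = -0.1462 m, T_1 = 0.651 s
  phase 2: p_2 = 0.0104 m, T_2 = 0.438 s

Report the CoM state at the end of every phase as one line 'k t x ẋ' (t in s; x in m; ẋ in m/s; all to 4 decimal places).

phase 1: p=-0.1462, T=0.651, ωT=2.451080, cosh=5.843535, sinh=5.757335; start (x,ẋ)=(-0.042500, -0.246900) → end (x,ẋ)=(0.082232, 0.805130)
phase 2: p=0.0104, T=0.438, ωT=1.649114, cosh=2.697294, sinh=2.505074; start (x,ẋ)=(0.082232, 0.805130) → end (x,ẋ)=(0.739837, 2.849180)

1 0.6510 0.0822 0.8051
2 1.0890 0.7398 2.8492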